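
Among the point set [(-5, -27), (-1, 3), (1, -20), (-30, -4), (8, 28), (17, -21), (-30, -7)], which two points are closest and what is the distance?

Computing all pairwise distances among 7 points:

d((-5, -27), (-1, 3)) = 30.2655
d((-5, -27), (1, -20)) = 9.2195
d((-5, -27), (-30, -4)) = 33.9706
d((-5, -27), (8, 28)) = 56.5155
d((-5, -27), (17, -21)) = 22.8035
d((-5, -27), (-30, -7)) = 32.0156
d((-1, 3), (1, -20)) = 23.0868
d((-1, 3), (-30, -4)) = 29.8329
d((-1, 3), (8, 28)) = 26.5707
d((-1, 3), (17, -21)) = 30.0
d((-1, 3), (-30, -7)) = 30.6757
d((1, -20), (-30, -4)) = 34.8855
d((1, -20), (8, 28)) = 48.5077
d((1, -20), (17, -21)) = 16.0312
d((1, -20), (-30, -7)) = 33.6155
d((-30, -4), (8, 28)) = 49.679
d((-30, -4), (17, -21)) = 49.98
d((-30, -4), (-30, -7)) = 3.0 <-- minimum
d((8, 28), (17, -21)) = 49.8197
d((8, 28), (-30, -7)) = 51.6624
d((17, -21), (-30, -7)) = 49.0408

Closest pair: (-30, -4) and (-30, -7) with distance 3.0

The closest pair is (-30, -4) and (-30, -7) with Euclidean distance 3.0. For 7 points, brute-force pairwise comparison is shown above. For large n, the divide-and-conquer algorithm (sort by x, recurse on halves, check the dividing strip) achieves O(n log n).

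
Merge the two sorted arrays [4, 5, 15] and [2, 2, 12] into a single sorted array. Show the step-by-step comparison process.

Merging process:

Compare 4 vs 2: take 2 from right. Merged: [2]
Compare 4 vs 2: take 2 from right. Merged: [2, 2]
Compare 4 vs 12: take 4 from left. Merged: [2, 2, 4]
Compare 5 vs 12: take 5 from left. Merged: [2, 2, 4, 5]
Compare 15 vs 12: take 12 from right. Merged: [2, 2, 4, 5, 12]
Append remaining from left: [15]. Merged: [2, 2, 4, 5, 12, 15]

Final merged array: [2, 2, 4, 5, 12, 15]
Total comparisons: 5

The merged array is [2, 2, 4, 5, 12, 15], requiring 5 comparisons. The merge step runs in O(n) time where n is the total number of elements.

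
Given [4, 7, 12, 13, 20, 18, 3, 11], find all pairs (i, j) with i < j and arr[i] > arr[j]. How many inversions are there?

Finding inversions in [4, 7, 12, 13, 20, 18, 3, 11]:

(0, 6): arr[0]=4 > arr[6]=3
(1, 6): arr[1]=7 > arr[6]=3
(2, 6): arr[2]=12 > arr[6]=3
(2, 7): arr[2]=12 > arr[7]=11
(3, 6): arr[3]=13 > arr[6]=3
(3, 7): arr[3]=13 > arr[7]=11
(4, 5): arr[4]=20 > arr[5]=18
(4, 6): arr[4]=20 > arr[6]=3
(4, 7): arr[4]=20 > arr[7]=11
(5, 6): arr[5]=18 > arr[6]=3
(5, 7): arr[5]=18 > arr[7]=11

Total inversions: 11

The array has 11 inversion(s): (0,6), (1,6), (2,6), (2,7), (3,6), (3,7), (4,5), (4,6), (4,7), (5,6), (5,7). Each pair (i,j) satisfies i < j and arr[i] > arr[j].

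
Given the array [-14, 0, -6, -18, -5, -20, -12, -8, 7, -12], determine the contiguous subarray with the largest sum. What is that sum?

Using Kadane's algorithm on [-14, 0, -6, -18, -5, -20, -12, -8, 7, -12]:

Scanning through the array:
Position 1 (value 0): max_ending_here = 0, max_so_far = 0
Position 2 (value -6): max_ending_here = -6, max_so_far = 0
Position 3 (value -18): max_ending_here = -18, max_so_far = 0
Position 4 (value -5): max_ending_here = -5, max_so_far = 0
Position 5 (value -20): max_ending_here = -20, max_so_far = 0
Position 6 (value -12): max_ending_here = -12, max_so_far = 0
Position 7 (value -8): max_ending_here = -8, max_so_far = 0
Position 8 (value 7): max_ending_here = 7, max_so_far = 7
Position 9 (value -12): max_ending_here = -5, max_so_far = 7

Maximum subarray: [7]
Maximum sum: 7

The maximum subarray is [7] with sum 7. This subarray runs from index 8 to index 8.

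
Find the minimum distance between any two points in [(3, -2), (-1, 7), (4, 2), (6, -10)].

Computing all pairwise distances among 4 points:

d((3, -2), (-1, 7)) = 9.8489
d((3, -2), (4, 2)) = 4.1231 <-- minimum
d((3, -2), (6, -10)) = 8.544
d((-1, 7), (4, 2)) = 7.0711
d((-1, 7), (6, -10)) = 18.3848
d((4, 2), (6, -10)) = 12.1655

Closest pair: (3, -2) and (4, 2) with distance 4.1231

The closest pair is (3, -2) and (4, 2) with Euclidean distance 4.1231. For 4 points, brute-force pairwise comparison is shown above. For large n, the divide-and-conquer algorithm (sort by x, recurse on halves, check the dividing strip) achieves O(n log n).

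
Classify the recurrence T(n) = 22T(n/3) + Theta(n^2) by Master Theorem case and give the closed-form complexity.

Master Theorem for T(n) = 22T(n/3) + O(n^2):

a = 22, b = 3, c = 2
log_b(a) = log_3(22) = 2.8136

Case 1: c = 2 < log_3(22) = 2.8136
T(n) = O(n^(log_3 22))

For T(n) = 22T(n/3) + O(n^2): log_3(22) = 2.8136. This is Case 1 of the Master Theorem (c < log_b(a), work dominated by leaves), giving O(n^(log_3 22)).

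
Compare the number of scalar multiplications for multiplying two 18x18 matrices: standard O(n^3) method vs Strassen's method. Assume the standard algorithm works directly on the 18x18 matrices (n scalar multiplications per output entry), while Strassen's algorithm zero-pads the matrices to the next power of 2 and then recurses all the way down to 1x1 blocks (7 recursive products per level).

Matrix multiplication for 18x18 matrices:

Strassen's algorithm requires power-of-2 dimensions. Pad 18x18 to 32x32 (next power of 2).

Standard algorithm: 18^3 = 5832 multiplications
Strassen's algorithm: 7^(log2(32)) = 7^5 = 16807 multiplications
Difference: 5832 - 16807 = -10975 (Strassen uses MORE here due to padding overhead — for small or just-over-power-of-2 n, padding can outweigh the per-level savings)

Standard: 5832 multiplications (18^3). Strassen: 16807 multiplications (7^5, after padding to 32x32). Strassen reduces 8 recursive multiplications to 7 at each level.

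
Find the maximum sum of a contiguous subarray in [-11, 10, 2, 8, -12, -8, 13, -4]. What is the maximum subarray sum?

Using Kadane's algorithm on [-11, 10, 2, 8, -12, -8, 13, -4]:

Scanning through the array:
Position 1 (value 10): max_ending_here = 10, max_so_far = 10
Position 2 (value 2): max_ending_here = 12, max_so_far = 12
Position 3 (value 8): max_ending_here = 20, max_so_far = 20
Position 4 (value -12): max_ending_here = 8, max_so_far = 20
Position 5 (value -8): max_ending_here = 0, max_so_far = 20
Position 6 (value 13): max_ending_here = 13, max_so_far = 20
Position 7 (value -4): max_ending_here = 9, max_so_far = 20

Maximum subarray: [10, 2, 8]
Maximum sum: 20

The maximum subarray is [10, 2, 8] with sum 20. This subarray runs from index 1 to index 3.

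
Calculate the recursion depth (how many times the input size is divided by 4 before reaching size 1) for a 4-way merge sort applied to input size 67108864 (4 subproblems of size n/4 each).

For divide and conquer with division factor 4:

Problem sizes at each level:
Level 0: 67108864
Level 1: 16777216
Level 2: 4194304
Level 3: 1048576
Level 4: 262144
Level 5: 65536
Level 6: 16384
Level 7: 4096
Level 8: 1024
Level 9: 256
Level 10: 64
Level 11: 16
Level 12: 4
Level 13: 1

The root is level 0 and the size-1 base case is level 13 (the tree spans levels 0 through 13, i.e. 14 levels counting the root), so the depth is the number of divisions: log_4(67108864) = 13

The recursion tree depth is log_4(67108864) = 13. At each level, the problem size is divided by 4, so it takes 13 divisions to reduce to a base case of size 1. The algorithm makes 4 recursive calls at each level.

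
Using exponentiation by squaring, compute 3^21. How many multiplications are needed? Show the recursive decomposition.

Computing 3^21 by squaring (build up from 3^1; each line after the first costs one multiplication):

3^1 = 3
3^2 = (3^1)^2 = 3^2 = 9
3^4 = (3^2)^2 = 9^2 = 81
3^5 = 3 * 3^4 = 3 * 81 = 243
3^10 = (3^5)^2 = 243^2 = 59049
3^20 = (3^10)^2 = 59049^2 = 3486784401
3^21 = 3 * 3^20 = 3 * 3486784401 = 10460353203

Result: 10460353203
Multiplications needed: 6 (6 lines after 3^1)

3^21 = 10460353203. Using exponentiation by squaring, this requires 6 multiplications. The key idea: if the exponent is even, square the half-power; if odd, multiply by the base once.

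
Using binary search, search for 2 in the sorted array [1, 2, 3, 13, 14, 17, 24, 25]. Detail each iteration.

Binary search for 2 in [1, 2, 3, 13, 14, 17, 24, 25]:

lo=0, hi=7, mid=3, arr[mid]=13 -> 13 > 2, search left half
lo=0, hi=2, mid=1, arr[mid]=2 -> Found target at index 1!

Binary search finds 2 at index 1 after 2 comparisons. The search repeatedly halves the search space by comparing with the middle element.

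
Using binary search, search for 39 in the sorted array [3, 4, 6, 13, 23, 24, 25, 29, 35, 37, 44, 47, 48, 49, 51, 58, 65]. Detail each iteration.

Binary search for 39 in [3, 4, 6, 13, 23, 24, 25, 29, 35, 37, 44, 47, 48, 49, 51, 58, 65]:

lo=0, hi=16, mid=8, arr[mid]=35 -> 35 < 39, search right half
lo=9, hi=16, mid=12, arr[mid]=48 -> 48 > 39, search left half
lo=9, hi=11, mid=10, arr[mid]=44 -> 44 > 39, search left half
lo=9, hi=9, mid=9, arr[mid]=37 -> 37 < 39, search right half
lo=10 > hi=9, target 39 not found

Binary search determines that 39 is not in the array after 4 comparisons. The search space was exhausted without finding the target.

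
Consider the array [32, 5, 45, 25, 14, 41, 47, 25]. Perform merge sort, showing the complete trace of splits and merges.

Merge sort trace:

Split: [32, 5, 45, 25, 14, 41, 47, 25] -> [32, 5, 45, 25] and [14, 41, 47, 25]
  Split: [32, 5, 45, 25] -> [32, 5] and [45, 25]
    Split: [32, 5] -> [32] and [5]
    Merge: [32] + [5] -> [5, 32]
    Split: [45, 25] -> [45] and [25]
    Merge: [45] + [25] -> [25, 45]
  Merge: [5, 32] + [25, 45] -> [5, 25, 32, 45]
  Split: [14, 41, 47, 25] -> [14, 41] and [47, 25]
    Split: [14, 41] -> [14] and [41]
    Merge: [14] + [41] -> [14, 41]
    Split: [47, 25] -> [47] and [25]
    Merge: [47] + [25] -> [25, 47]
  Merge: [14, 41] + [25, 47] -> [14, 25, 41, 47]
Merge: [5, 25, 32, 45] + [14, 25, 41, 47] -> [5, 14, 25, 25, 32, 41, 45, 47]

Final sorted array: [5, 14, 25, 25, 32, 41, 45, 47]

The merge sort proceeds by recursively splitting the array and merging sorted halves.
After all merges, the sorted array is [5, 14, 25, 25, 32, 41, 45, 47].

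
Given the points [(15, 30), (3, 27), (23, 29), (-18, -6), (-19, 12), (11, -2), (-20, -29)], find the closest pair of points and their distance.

Computing all pairwise distances among 7 points:

d((15, 30), (3, 27)) = 12.3693
d((15, 30), (23, 29)) = 8.0623 <-- minimum
d((15, 30), (-18, -6)) = 48.8365
d((15, 30), (-19, 12)) = 38.4708
d((15, 30), (11, -2)) = 32.249
d((15, 30), (-20, -29)) = 68.6003
d((3, 27), (23, 29)) = 20.0998
d((3, 27), (-18, -6)) = 39.1152
d((3, 27), (-19, 12)) = 26.6271
d((3, 27), (11, -2)) = 30.0832
d((3, 27), (-20, -29)) = 60.5392
d((23, 29), (-18, -6)) = 53.9073
d((23, 29), (-19, 12)) = 45.31
d((23, 29), (11, -2)) = 33.2415
d((23, 29), (-20, -29)) = 72.2011
d((-18, -6), (-19, 12)) = 18.0278
d((-18, -6), (11, -2)) = 29.2746
d((-18, -6), (-20, -29)) = 23.0868
d((-19, 12), (11, -2)) = 33.1059
d((-19, 12), (-20, -29)) = 41.0122
d((11, -2), (-20, -29)) = 41.1096

Closest pair: (15, 30) and (23, 29) with distance 8.0623

The closest pair is (15, 30) and (23, 29) with Euclidean distance 8.0623. For 7 points, brute-force pairwise comparison is shown above. For large n, the divide-and-conquer algorithm (sort by x, recurse on halves, check the dividing strip) achieves O(n log n).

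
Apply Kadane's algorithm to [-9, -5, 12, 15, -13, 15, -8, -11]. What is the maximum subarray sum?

Using Kadane's algorithm on [-9, -5, 12, 15, -13, 15, -8, -11]:

Scanning through the array:
Position 1 (value -5): max_ending_here = -5, max_so_far = -5
Position 2 (value 12): max_ending_here = 12, max_so_far = 12
Position 3 (value 15): max_ending_here = 27, max_so_far = 27
Position 4 (value -13): max_ending_here = 14, max_so_far = 27
Position 5 (value 15): max_ending_here = 29, max_so_far = 29
Position 6 (value -8): max_ending_here = 21, max_so_far = 29
Position 7 (value -11): max_ending_here = 10, max_so_far = 29

Maximum subarray: [12, 15, -13, 15]
Maximum sum: 29

The maximum subarray is [12, 15, -13, 15] with sum 29. This subarray runs from index 2 to index 5.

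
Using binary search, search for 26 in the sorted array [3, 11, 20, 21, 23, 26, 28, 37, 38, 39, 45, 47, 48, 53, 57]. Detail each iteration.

Binary search for 26 in [3, 11, 20, 21, 23, 26, 28, 37, 38, 39, 45, 47, 48, 53, 57]:

lo=0, hi=14, mid=7, arr[mid]=37 -> 37 > 26, search left half
lo=0, hi=6, mid=3, arr[mid]=21 -> 21 < 26, search right half
lo=4, hi=6, mid=5, arr[mid]=26 -> Found target at index 5!

Binary search finds 26 at index 5 after 3 comparisons. The search repeatedly halves the search space by comparing with the middle element.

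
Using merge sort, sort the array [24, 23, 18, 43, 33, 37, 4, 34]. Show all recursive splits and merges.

Merge sort trace:

Split: [24, 23, 18, 43, 33, 37, 4, 34] -> [24, 23, 18, 43] and [33, 37, 4, 34]
  Split: [24, 23, 18, 43] -> [24, 23] and [18, 43]
    Split: [24, 23] -> [24] and [23]
    Merge: [24] + [23] -> [23, 24]
    Split: [18, 43] -> [18] and [43]
    Merge: [18] + [43] -> [18, 43]
  Merge: [23, 24] + [18, 43] -> [18, 23, 24, 43]
  Split: [33, 37, 4, 34] -> [33, 37] and [4, 34]
    Split: [33, 37] -> [33] and [37]
    Merge: [33] + [37] -> [33, 37]
    Split: [4, 34] -> [4] and [34]
    Merge: [4] + [34] -> [4, 34]
  Merge: [33, 37] + [4, 34] -> [4, 33, 34, 37]
Merge: [18, 23, 24, 43] + [4, 33, 34, 37] -> [4, 18, 23, 24, 33, 34, 37, 43]

Final sorted array: [4, 18, 23, 24, 33, 34, 37, 43]

The merge sort proceeds by recursively splitting the array and merging sorted halves.
After all merges, the sorted array is [4, 18, 23, 24, 33, 34, 37, 43].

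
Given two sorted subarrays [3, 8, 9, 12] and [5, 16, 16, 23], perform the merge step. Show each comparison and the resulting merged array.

Merging process:

Compare 3 vs 5: take 3 from left. Merged: [3]
Compare 8 vs 5: take 5 from right. Merged: [3, 5]
Compare 8 vs 16: take 8 from left. Merged: [3, 5, 8]
Compare 9 vs 16: take 9 from left. Merged: [3, 5, 8, 9]
Compare 12 vs 16: take 12 from left. Merged: [3, 5, 8, 9, 12]
Append remaining from right: [16, 16, 23]. Merged: [3, 5, 8, 9, 12, 16, 16, 23]

Final merged array: [3, 5, 8, 9, 12, 16, 16, 23]
Total comparisons: 5

The merged array is [3, 5, 8, 9, 12, 16, 16, 23], requiring 5 comparisons. The merge step runs in O(n) time where n is the total number of elements.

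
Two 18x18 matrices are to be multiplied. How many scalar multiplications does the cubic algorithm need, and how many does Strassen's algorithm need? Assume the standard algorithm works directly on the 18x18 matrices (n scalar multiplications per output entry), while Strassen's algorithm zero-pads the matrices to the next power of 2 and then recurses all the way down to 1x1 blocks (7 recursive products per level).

Matrix multiplication for 18x18 matrices:

Strassen's algorithm requires power-of-2 dimensions. Pad 18x18 to 32x32 (next power of 2).

Standard algorithm: 18^3 = 5832 multiplications
Strassen's algorithm: 7^(log2(32)) = 7^5 = 16807 multiplications
Difference: 5832 - 16807 = -10975 (Strassen uses MORE here due to padding overhead — for small or just-over-power-of-2 n, padding can outweigh the per-level savings)

Standard: 5832 multiplications (18^3). Strassen: 16807 multiplications (7^5, after padding to 32x32). Strassen reduces 8 recursive multiplications to 7 at each level.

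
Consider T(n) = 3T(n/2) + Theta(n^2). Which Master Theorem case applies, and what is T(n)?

Master Theorem for T(n) = 3T(n/2) + O(n^2):

a = 3, b = 2, c = 2
log_b(a) = log_2(3) = 1.5850

Case 3: c = 2 > log_2(3) = 1.5850
T(n) = O(n^2) = O(n^2)

For T(n) = 3T(n/2) + O(n^2): log_2(3) = 1.5850. This is Case 3 of the Master Theorem (c > log_b(a), work dominated by root), giving O(n^2).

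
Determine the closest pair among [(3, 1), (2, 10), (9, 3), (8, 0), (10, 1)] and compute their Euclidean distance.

Computing all pairwise distances among 5 points:

d((3, 1), (2, 10)) = 9.0554
d((3, 1), (9, 3)) = 6.3246
d((3, 1), (8, 0)) = 5.099
d((3, 1), (10, 1)) = 7.0
d((2, 10), (9, 3)) = 9.8995
d((2, 10), (8, 0)) = 11.6619
d((2, 10), (10, 1)) = 12.0416
d((9, 3), (8, 0)) = 3.1623
d((9, 3), (10, 1)) = 2.2361 <-- minimum
d((8, 0), (10, 1)) = 2.2361 <-- minimum

Minimum distance: 2.2361 (tie among 2 pairs: (9, 3) and (10, 1); (8, 0) and (10, 1))

The minimum Euclidean distance is 2.2361. There is a tie: 2 pairs achieve this minimum — (9, 3) and (10, 1); (8, 0) and (10, 1). Any of these is a valid closest pair. For 5 points, brute-force pairwise comparison is shown above. For large n, the divide-and-conquer algorithm (sort by x, recurse on halves, check the dividing strip) achieves O(n log n).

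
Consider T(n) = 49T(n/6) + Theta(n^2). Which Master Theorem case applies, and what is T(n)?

Master Theorem for T(n) = 49T(n/6) + O(n^2):

a = 49, b = 6, c = 2
log_b(a) = log_6(49) = 2.1721

Case 1: c = 2 < log_6(49) = 2.1721
T(n) = O(n^(log_6 49))

For T(n) = 49T(n/6) + O(n^2): log_6(49) = 2.1721. This is Case 1 of the Master Theorem (c < log_b(a), work dominated by leaves), giving O(n^(log_6 49)).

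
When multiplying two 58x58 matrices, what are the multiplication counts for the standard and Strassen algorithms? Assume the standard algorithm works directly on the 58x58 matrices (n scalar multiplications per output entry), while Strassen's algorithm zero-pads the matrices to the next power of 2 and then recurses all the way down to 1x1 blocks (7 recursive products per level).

Matrix multiplication for 58x58 matrices:

Strassen's algorithm requires power-of-2 dimensions. Pad 58x58 to 64x64 (next power of 2).

Standard algorithm: 58^3 = 195112 multiplications
Strassen's algorithm: 7^(log2(64)) = 7^6 = 117649 multiplications
Savings: 195112 - 117649 = 77463 multiplications

Standard: 195112 multiplications (58^3). Strassen: 117649 multiplications (7^6, after padding to 64x64). Strassen reduces 8 recursive multiplications to 7 at each level.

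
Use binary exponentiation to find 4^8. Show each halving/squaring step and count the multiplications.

Computing 4^8 by squaring (build up from 4^1; each line after the first costs one multiplication):

4^1 = 4
4^2 = (4^1)^2 = 4^2 = 16
4^4 = (4^2)^2 = 16^2 = 256
4^8 = (4^4)^2 = 256^2 = 65536

Result: 65536
Multiplications needed: 3 (3 lines after 4^1)

4^8 = 65536. Using exponentiation by squaring, this requires 3 multiplications. The key idea: if the exponent is even, square the half-power; if odd, multiply by the base once.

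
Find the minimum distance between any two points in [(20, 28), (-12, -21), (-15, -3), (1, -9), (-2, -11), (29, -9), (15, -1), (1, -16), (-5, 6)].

Computing all pairwise distances among 9 points:

d((20, 28), (-12, -21)) = 58.5235
d((20, 28), (-15, -3)) = 46.7547
d((20, 28), (1, -9)) = 41.5933
d((20, 28), (-2, -11)) = 44.7772
d((20, 28), (29, -9)) = 38.0789
d((20, 28), (15, -1)) = 29.4279
d((20, 28), (1, -16)) = 47.927
d((20, 28), (-5, 6)) = 33.3017
d((-12, -21), (-15, -3)) = 18.2483
d((-12, -21), (1, -9)) = 17.6918
d((-12, -21), (-2, -11)) = 14.1421
d((-12, -21), (29, -9)) = 42.72
d((-12, -21), (15, -1)) = 33.6006
d((-12, -21), (1, -16)) = 13.9284
d((-12, -21), (-5, 6)) = 27.8927
d((-15, -3), (1, -9)) = 17.088
d((-15, -3), (-2, -11)) = 15.2643
d((-15, -3), (29, -9)) = 44.4072
d((-15, -3), (15, -1)) = 30.0666
d((-15, -3), (1, -16)) = 20.6155
d((-15, -3), (-5, 6)) = 13.4536
d((1, -9), (-2, -11)) = 3.6056 <-- minimum
d((1, -9), (29, -9)) = 28.0
d((1, -9), (15, -1)) = 16.1245
d((1, -9), (1, -16)) = 7.0
d((1, -9), (-5, 6)) = 16.1555
d((-2, -11), (29, -9)) = 31.0644
d((-2, -11), (15, -1)) = 19.7231
d((-2, -11), (1, -16)) = 5.831
d((-2, -11), (-5, 6)) = 17.2627
d((29, -9), (15, -1)) = 16.1245
d((29, -9), (1, -16)) = 28.8617
d((29, -9), (-5, 6)) = 37.1618
d((15, -1), (1, -16)) = 20.5183
d((15, -1), (-5, 6)) = 21.1896
d((1, -16), (-5, 6)) = 22.8035

Closest pair: (1, -9) and (-2, -11) with distance 3.6056

The closest pair is (1, -9) and (-2, -11) with Euclidean distance 3.6056. For 9 points, brute-force pairwise comparison is shown above. For large n, the divide-and-conquer algorithm (sort by x, recurse on halves, check the dividing strip) achieves O(n log n).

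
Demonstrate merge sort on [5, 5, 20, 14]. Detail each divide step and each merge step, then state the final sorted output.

Merge sort trace:

Split: [5, 5, 20, 14] -> [5, 5] and [20, 14]
  Split: [5, 5] -> [5] and [5]
  Merge: [5] + [5] -> [5, 5]
  Split: [20, 14] -> [20] and [14]
  Merge: [20] + [14] -> [14, 20]
Merge: [5, 5] + [14, 20] -> [5, 5, 14, 20]

Final sorted array: [5, 5, 14, 20]

The merge sort proceeds by recursively splitting the array and merging sorted halves.
After all merges, the sorted array is [5, 5, 14, 20].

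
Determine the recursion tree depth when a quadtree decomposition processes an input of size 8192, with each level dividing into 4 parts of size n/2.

For divide and conquer with division factor 2:

Problem sizes at each level:
Level 0: 8192
Level 1: 4096
Level 2: 2048
Level 3: 1024
Level 4: 512
Level 5: 256
Level 6: 128
Level 7: 64
Level 8: 32
Level 9: 16
Level 10: 8
Level 11: 4
Level 12: 2
Level 13: 1

The root is level 0 and the size-1 base case is level 13 (the tree spans levels 0 through 13, i.e. 14 levels counting the root), so the depth is the number of divisions: log_2(8192) = 13

The recursion tree depth is log_2(8192) = 13. At each level, the problem size is divided by 2, so it takes 13 divisions to reduce to a base case of size 1. The algorithm makes 4 recursive calls at each level.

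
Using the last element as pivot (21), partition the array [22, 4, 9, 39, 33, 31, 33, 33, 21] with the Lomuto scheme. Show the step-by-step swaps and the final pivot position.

Lomuto partition with pivot = 21:

Initial array: [22, 4, 9, 39, 33, 31, 33, 33, 21]

arr[0]=22 > 21: no swap
arr[1]=4 <= 21: swap with position 0, array becomes [4, 22, 9, 39, 33, 31, 33, 33, 21]
arr[2]=9 <= 21: swap with position 1, array becomes [4, 9, 22, 39, 33, 31, 33, 33, 21]
arr[3]=39 > 21: no swap
arr[4]=33 > 21: no swap
arr[5]=31 > 21: no swap
arr[6]=33 > 21: no swap
arr[7]=33 > 21: no swap

Place pivot at position 2: [4, 9, 21, 39, 33, 31, 33, 33, 22]
Pivot position: 2

After partitioning with pivot 21, the array becomes [4, 9, 21, 39, 33, 31, 33, 33, 22]. The pivot is placed at index 2. All elements to the left of the pivot are <= 21, and all elements to the right are > 21.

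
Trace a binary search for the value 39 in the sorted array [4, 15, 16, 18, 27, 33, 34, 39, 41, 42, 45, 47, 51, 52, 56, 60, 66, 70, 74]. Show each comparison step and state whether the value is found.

Binary search for 39 in [4, 15, 16, 18, 27, 33, 34, 39, 41, 42, 45, 47, 51, 52, 56, 60, 66, 70, 74]:

lo=0, hi=18, mid=9, arr[mid]=42 -> 42 > 39, search left half
lo=0, hi=8, mid=4, arr[mid]=27 -> 27 < 39, search right half
lo=5, hi=8, mid=6, arr[mid]=34 -> 34 < 39, search right half
lo=7, hi=8, mid=7, arr[mid]=39 -> Found target at index 7!

Binary search finds 39 at index 7 after 4 comparisons. The search repeatedly halves the search space by comparing with the middle element.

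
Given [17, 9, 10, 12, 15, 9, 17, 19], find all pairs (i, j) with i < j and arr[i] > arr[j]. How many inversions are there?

Finding inversions in [17, 9, 10, 12, 15, 9, 17, 19]:

(0, 1): arr[0]=17 > arr[1]=9
(0, 2): arr[0]=17 > arr[2]=10
(0, 3): arr[0]=17 > arr[3]=12
(0, 4): arr[0]=17 > arr[4]=15
(0, 5): arr[0]=17 > arr[5]=9
(2, 5): arr[2]=10 > arr[5]=9
(3, 5): arr[3]=12 > arr[5]=9
(4, 5): arr[4]=15 > arr[5]=9

Total inversions: 8

The array has 8 inversion(s): (0,1), (0,2), (0,3), (0,4), (0,5), (2,5), (3,5), (4,5). Each pair (i,j) satisfies i < j and arr[i] > arr[j].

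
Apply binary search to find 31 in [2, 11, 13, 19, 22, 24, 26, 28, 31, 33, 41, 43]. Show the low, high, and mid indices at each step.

Binary search for 31 in [2, 11, 13, 19, 22, 24, 26, 28, 31, 33, 41, 43]:

lo=0, hi=11, mid=5, arr[mid]=24 -> 24 < 31, search right half
lo=6, hi=11, mid=8, arr[mid]=31 -> Found target at index 8!

Binary search finds 31 at index 8 after 2 comparisons. The search repeatedly halves the search space by comparing with the middle element.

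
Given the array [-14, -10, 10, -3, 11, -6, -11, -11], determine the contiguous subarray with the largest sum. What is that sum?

Using Kadane's algorithm on [-14, -10, 10, -3, 11, -6, -11, -11]:

Scanning through the array:
Position 1 (value -10): max_ending_here = -10, max_so_far = -10
Position 2 (value 10): max_ending_here = 10, max_so_far = 10
Position 3 (value -3): max_ending_here = 7, max_so_far = 10
Position 4 (value 11): max_ending_here = 18, max_so_far = 18
Position 5 (value -6): max_ending_here = 12, max_so_far = 18
Position 6 (value -11): max_ending_here = 1, max_so_far = 18
Position 7 (value -11): max_ending_here = -10, max_so_far = 18

Maximum subarray: [10, -3, 11]
Maximum sum: 18

The maximum subarray is [10, -3, 11] with sum 18. This subarray runs from index 2 to index 4.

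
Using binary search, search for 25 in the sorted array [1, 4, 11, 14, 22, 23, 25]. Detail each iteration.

Binary search for 25 in [1, 4, 11, 14, 22, 23, 25]:

lo=0, hi=6, mid=3, arr[mid]=14 -> 14 < 25, search right half
lo=4, hi=6, mid=5, arr[mid]=23 -> 23 < 25, search right half
lo=6, hi=6, mid=6, arr[mid]=25 -> Found target at index 6!

Binary search finds 25 at index 6 after 3 comparisons. The search repeatedly halves the search space by comparing with the middle element.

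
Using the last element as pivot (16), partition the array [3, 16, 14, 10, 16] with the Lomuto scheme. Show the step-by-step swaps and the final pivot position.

Lomuto partition with pivot = 16:

Initial array: [3, 16, 14, 10, 16]

arr[0]=3 <= 16: swap with position 0, array becomes [3, 16, 14, 10, 16]
arr[1]=16 <= 16: swap with position 1, array becomes [3, 16, 14, 10, 16]
arr[2]=14 <= 16: swap with position 2, array becomes [3, 16, 14, 10, 16]
arr[3]=10 <= 16: swap with position 3, array becomes [3, 16, 14, 10, 16]

Place pivot at position 4: [3, 16, 14, 10, 16]
Pivot position: 4

After partitioning with pivot 16, the array becomes [3, 16, 14, 10, 16]. The pivot is placed at index 4. All elements to the left of the pivot are <= 16, and all elements to the right are > 16.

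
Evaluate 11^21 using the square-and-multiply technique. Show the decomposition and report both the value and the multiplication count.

Computing 11^21 by squaring (build up from 11^1; each line after the first costs one multiplication):

11^1 = 11
11^2 = (11^1)^2 = 11^2 = 121
11^4 = (11^2)^2 = 121^2 = 14641
11^5 = 11 * 11^4 = 11 * 14641 = 161051
11^10 = (11^5)^2 = 161051^2 = 25937424601
11^20 = (11^10)^2 = 25937424601^2 = 672749994932560009201
11^21 = 11 * 11^20 = 11 * 672749994932560009201 = 7400249944258160101211

Result: 7400249944258160101211
Multiplications needed: 6 (6 lines after 11^1)

11^21 = 7400249944258160101211. Using exponentiation by squaring, this requires 6 multiplications. The key idea: if the exponent is even, square the half-power; if odd, multiply by the base once.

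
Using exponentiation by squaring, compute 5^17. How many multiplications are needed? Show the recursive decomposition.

Computing 5^17 by squaring (build up from 5^1; each line after the first costs one multiplication):

5^1 = 5
5^2 = (5^1)^2 = 5^2 = 25
5^4 = (5^2)^2 = 25^2 = 625
5^8 = (5^4)^2 = 625^2 = 390625
5^16 = (5^8)^2 = 390625^2 = 152587890625
5^17 = 5 * 5^16 = 5 * 152587890625 = 762939453125

Result: 762939453125
Multiplications needed: 5 (5 lines after 5^1)

5^17 = 762939453125. Using exponentiation by squaring, this requires 5 multiplications. The key idea: if the exponent is even, square the half-power; if odd, multiply by the base once.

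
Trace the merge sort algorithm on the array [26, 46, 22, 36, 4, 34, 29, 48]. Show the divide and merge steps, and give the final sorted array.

Merge sort trace:

Split: [26, 46, 22, 36, 4, 34, 29, 48] -> [26, 46, 22, 36] and [4, 34, 29, 48]
  Split: [26, 46, 22, 36] -> [26, 46] and [22, 36]
    Split: [26, 46] -> [26] and [46]
    Merge: [26] + [46] -> [26, 46]
    Split: [22, 36] -> [22] and [36]
    Merge: [22] + [36] -> [22, 36]
  Merge: [26, 46] + [22, 36] -> [22, 26, 36, 46]
  Split: [4, 34, 29, 48] -> [4, 34] and [29, 48]
    Split: [4, 34] -> [4] and [34]
    Merge: [4] + [34] -> [4, 34]
    Split: [29, 48] -> [29] and [48]
    Merge: [29] + [48] -> [29, 48]
  Merge: [4, 34] + [29, 48] -> [4, 29, 34, 48]
Merge: [22, 26, 36, 46] + [4, 29, 34, 48] -> [4, 22, 26, 29, 34, 36, 46, 48]

Final sorted array: [4, 22, 26, 29, 34, 36, 46, 48]

The merge sort proceeds by recursively splitting the array and merging sorted halves.
After all merges, the sorted array is [4, 22, 26, 29, 34, 36, 46, 48].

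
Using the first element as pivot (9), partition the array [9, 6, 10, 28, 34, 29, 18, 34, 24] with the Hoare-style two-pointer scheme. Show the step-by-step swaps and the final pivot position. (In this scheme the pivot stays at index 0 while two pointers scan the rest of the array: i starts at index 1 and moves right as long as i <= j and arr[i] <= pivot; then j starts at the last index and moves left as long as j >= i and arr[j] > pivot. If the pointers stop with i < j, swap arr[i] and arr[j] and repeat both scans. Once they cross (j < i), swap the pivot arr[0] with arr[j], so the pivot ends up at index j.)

Hoare-style two-pointer partition with pivot = 9:

Initial array: [9, 6, 10, 28, 34, 29, 18, 34, 24]

Pointers start at i = 1, j = 8.
i ends at 2, j ends at 1: the pointers have crossed (j < i), so scanning stops.

Swap pivot arr[0] with arr[1] to place pivot at position 1: [6, 9, 10, 28, 34, 29, 18, 34, 24]
Pivot position: 1

After partitioning with pivot 9, the array becomes [6, 9, 10, 28, 34, 29, 18, 34, 24]. The pivot is placed at index 1. All elements to the left of the pivot are <= 9, and all elements to the right are > 9.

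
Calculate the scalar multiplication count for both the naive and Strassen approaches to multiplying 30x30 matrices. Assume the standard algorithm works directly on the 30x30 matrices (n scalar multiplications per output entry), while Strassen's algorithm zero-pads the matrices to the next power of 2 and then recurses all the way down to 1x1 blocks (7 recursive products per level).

Matrix multiplication for 30x30 matrices:

Strassen's algorithm requires power-of-2 dimensions. Pad 30x30 to 32x32 (next power of 2).

Standard algorithm: 30^3 = 27000 multiplications
Strassen's algorithm: 7^(log2(32)) = 7^5 = 16807 multiplications
Savings: 27000 - 16807 = 10193 multiplications

Standard: 27000 multiplications (30^3). Strassen: 16807 multiplications (7^5, after padding to 32x32). Strassen reduces 8 recursive multiplications to 7 at each level.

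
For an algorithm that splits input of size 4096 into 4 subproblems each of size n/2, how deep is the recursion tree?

For divide and conquer with division factor 2:

Problem sizes at each level:
Level 0: 4096
Level 1: 2048
Level 2: 1024
Level 3: 512
Level 4: 256
Level 5: 128
Level 6: 64
Level 7: 32
Level 8: 16
Level 9: 8
Level 10: 4
Level 11: 2
Level 12: 1

The root is level 0 and the size-1 base case is level 12 (the tree spans levels 0 through 12, i.e. 13 levels counting the root), so the depth is the number of divisions: log_2(4096) = 12

The recursion tree depth is log_2(4096) = 12. At each level, the problem size is divided by 2, so it takes 12 divisions to reduce to a base case of size 1. The algorithm makes 4 recursive calls at each level.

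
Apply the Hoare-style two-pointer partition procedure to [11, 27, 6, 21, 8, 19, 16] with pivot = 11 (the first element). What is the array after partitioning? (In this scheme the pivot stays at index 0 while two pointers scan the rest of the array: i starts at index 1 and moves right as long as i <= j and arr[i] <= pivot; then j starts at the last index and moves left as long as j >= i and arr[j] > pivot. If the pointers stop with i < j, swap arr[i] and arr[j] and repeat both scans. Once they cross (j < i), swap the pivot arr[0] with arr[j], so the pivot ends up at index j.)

Hoare-style two-pointer partition with pivot = 11:

Initial array: [11, 27, 6, 21, 8, 19, 16]

Pointers start at i = 1, j = 6.
i stops at index 1 (arr[1]=27 > 11), j stops at index 4 (arr[4]=8 <= 11): swap arr[1] and arr[4], array becomes [11, 8, 6, 21, 27, 19, 16]
i ends at 3, j ends at 2: the pointers have crossed (j < i), so scanning stops.

Swap pivot arr[0] with arr[2] to place pivot at position 2: [6, 8, 11, 21, 27, 19, 16]
Pivot position: 2

After partitioning with pivot 11, the array becomes [6, 8, 11, 21, 27, 19, 16]. The pivot is placed at index 2. All elements to the left of the pivot are <= 11, and all elements to the right are > 11.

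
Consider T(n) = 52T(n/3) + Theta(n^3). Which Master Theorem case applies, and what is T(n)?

Master Theorem for T(n) = 52T(n/3) + O(n^3):

a = 52, b = 3, c = 3
log_b(a) = log_3(52) = 3.5966

Case 1: c = 3 < log_3(52) = 3.5966
T(n) = O(n^(log_3 52))

For T(n) = 52T(n/3) + O(n^3): log_3(52) = 3.5966. This is Case 1 of the Master Theorem (c < log_b(a), work dominated by leaves), giving O(n^(log_3 52)).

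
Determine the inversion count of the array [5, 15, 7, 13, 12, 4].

Finding inversions in [5, 15, 7, 13, 12, 4]:

(0, 5): arr[0]=5 > arr[5]=4
(1, 2): arr[1]=15 > arr[2]=7
(1, 3): arr[1]=15 > arr[3]=13
(1, 4): arr[1]=15 > arr[4]=12
(1, 5): arr[1]=15 > arr[5]=4
(2, 5): arr[2]=7 > arr[5]=4
(3, 4): arr[3]=13 > arr[4]=12
(3, 5): arr[3]=13 > arr[5]=4
(4, 5): arr[4]=12 > arr[5]=4

Total inversions: 9

The array has 9 inversion(s): (0,5), (1,2), (1,3), (1,4), (1,5), (2,5), (3,4), (3,5), (4,5). Each pair (i,j) satisfies i < j and arr[i] > arr[j].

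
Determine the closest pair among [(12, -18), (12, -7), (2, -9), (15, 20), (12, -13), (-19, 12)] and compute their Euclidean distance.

Computing all pairwise distances among 6 points:

d((12, -18), (12, -7)) = 11.0
d((12, -18), (2, -9)) = 13.4536
d((12, -18), (15, 20)) = 38.1182
d((12, -18), (12, -13)) = 5.0 <-- minimum
d((12, -18), (-19, 12)) = 43.1393
d((12, -7), (2, -9)) = 10.198
d((12, -7), (15, 20)) = 27.1662
d((12, -7), (12, -13)) = 6.0
d((12, -7), (-19, 12)) = 36.3593
d((2, -9), (15, 20)) = 31.7805
d((2, -9), (12, -13)) = 10.7703
d((2, -9), (-19, 12)) = 29.6985
d((15, 20), (12, -13)) = 33.1361
d((15, 20), (-19, 12)) = 34.9285
d((12, -13), (-19, 12)) = 39.8246

Closest pair: (12, -18) and (12, -13) with distance 5.0

The closest pair is (12, -18) and (12, -13) with Euclidean distance 5.0. For 6 points, brute-force pairwise comparison is shown above. For large n, the divide-and-conquer algorithm (sort by x, recurse on halves, check the dividing strip) achieves O(n log n).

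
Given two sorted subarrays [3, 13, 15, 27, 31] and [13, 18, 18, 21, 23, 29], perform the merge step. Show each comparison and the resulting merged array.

Merging process:

Compare 3 vs 13: take 3 from left. Merged: [3]
Compare 13 vs 13: take 13 from left. Merged: [3, 13]
Compare 15 vs 13: take 13 from right. Merged: [3, 13, 13]
Compare 15 vs 18: take 15 from left. Merged: [3, 13, 13, 15]
Compare 27 vs 18: take 18 from right. Merged: [3, 13, 13, 15, 18]
Compare 27 vs 18: take 18 from right. Merged: [3, 13, 13, 15, 18, 18]
Compare 27 vs 21: take 21 from right. Merged: [3, 13, 13, 15, 18, 18, 21]
Compare 27 vs 23: take 23 from right. Merged: [3, 13, 13, 15, 18, 18, 21, 23]
Compare 27 vs 29: take 27 from left. Merged: [3, 13, 13, 15, 18, 18, 21, 23, 27]
Compare 31 vs 29: take 29 from right. Merged: [3, 13, 13, 15, 18, 18, 21, 23, 27, 29]
Append remaining from left: [31]. Merged: [3, 13, 13, 15, 18, 18, 21, 23, 27, 29, 31]

Final merged array: [3, 13, 13, 15, 18, 18, 21, 23, 27, 29, 31]
Total comparisons: 10

The merged array is [3, 13, 13, 15, 18, 18, 21, 23, 27, 29, 31], requiring 10 comparisons. The merge step runs in O(n) time where n is the total number of elements.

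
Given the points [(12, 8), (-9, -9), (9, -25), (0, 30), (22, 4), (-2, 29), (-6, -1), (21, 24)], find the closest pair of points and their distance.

Computing all pairwise distances among 8 points:

d((12, 8), (-9, -9)) = 27.0185
d((12, 8), (9, -25)) = 33.1361
d((12, 8), (0, 30)) = 25.0599
d((12, 8), (22, 4)) = 10.7703
d((12, 8), (-2, 29)) = 25.2389
d((12, 8), (-6, -1)) = 20.1246
d((12, 8), (21, 24)) = 18.3576
d((-9, -9), (9, -25)) = 24.0832
d((-9, -9), (0, 30)) = 40.025
d((-9, -9), (22, 4)) = 33.6155
d((-9, -9), (-2, 29)) = 38.6394
d((-9, -9), (-6, -1)) = 8.544
d((-9, -9), (21, 24)) = 44.5982
d((9, -25), (0, 30)) = 55.7315
d((9, -25), (22, 4)) = 31.7805
d((9, -25), (-2, 29)) = 55.109
d((9, -25), (-6, -1)) = 28.3019
d((9, -25), (21, 24)) = 50.448
d((0, 30), (22, 4)) = 34.0588
d((0, 30), (-2, 29)) = 2.2361 <-- minimum
d((0, 30), (-6, -1)) = 31.5753
d((0, 30), (21, 24)) = 21.8403
d((22, 4), (-2, 29)) = 34.6554
d((22, 4), (-6, -1)) = 28.4429
d((22, 4), (21, 24)) = 20.025
d((-2, 29), (-6, -1)) = 30.2655
d((-2, 29), (21, 24)) = 23.5372
d((-6, -1), (21, 24)) = 36.7967

Closest pair: (0, 30) and (-2, 29) with distance 2.2361

The closest pair is (0, 30) and (-2, 29) with Euclidean distance 2.2361. For 8 points, brute-force pairwise comparison is shown above. For large n, the divide-and-conquer algorithm (sort by x, recurse on halves, check the dividing strip) achieves O(n log n).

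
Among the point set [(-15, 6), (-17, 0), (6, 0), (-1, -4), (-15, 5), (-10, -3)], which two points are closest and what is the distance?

Computing all pairwise distances among 6 points:

d((-15, 6), (-17, 0)) = 6.3246
d((-15, 6), (6, 0)) = 21.8403
d((-15, 6), (-1, -4)) = 17.2047
d((-15, 6), (-15, 5)) = 1.0 <-- minimum
d((-15, 6), (-10, -3)) = 10.2956
d((-17, 0), (6, 0)) = 23.0
d((-17, 0), (-1, -4)) = 16.4924
d((-17, 0), (-15, 5)) = 5.3852
d((-17, 0), (-10, -3)) = 7.6158
d((6, 0), (-1, -4)) = 8.0623
d((6, 0), (-15, 5)) = 21.587
d((6, 0), (-10, -3)) = 16.2788
d((-1, -4), (-15, 5)) = 16.6433
d((-1, -4), (-10, -3)) = 9.0554
d((-15, 5), (-10, -3)) = 9.434

Closest pair: (-15, 6) and (-15, 5) with distance 1.0

The closest pair is (-15, 6) and (-15, 5) with Euclidean distance 1.0. For 6 points, brute-force pairwise comparison is shown above. For large n, the divide-and-conquer algorithm (sort by x, recurse on halves, check the dividing strip) achieves O(n log n).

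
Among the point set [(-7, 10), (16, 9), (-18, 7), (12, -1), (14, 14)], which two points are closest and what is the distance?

Computing all pairwise distances among 5 points:

d((-7, 10), (16, 9)) = 23.0217
d((-7, 10), (-18, 7)) = 11.4018
d((-7, 10), (12, -1)) = 21.9545
d((-7, 10), (14, 14)) = 21.3776
d((16, 9), (-18, 7)) = 34.0588
d((16, 9), (12, -1)) = 10.7703
d((16, 9), (14, 14)) = 5.3852 <-- minimum
d((-18, 7), (12, -1)) = 31.0483
d((-18, 7), (14, 14)) = 32.7567
d((12, -1), (14, 14)) = 15.1327

Closest pair: (16, 9) and (14, 14) with distance 5.3852

The closest pair is (16, 9) and (14, 14) with Euclidean distance 5.3852. For 5 points, brute-force pairwise comparison is shown above. For large n, the divide-and-conquer algorithm (sort by x, recurse on halves, check the dividing strip) achieves O(n log n).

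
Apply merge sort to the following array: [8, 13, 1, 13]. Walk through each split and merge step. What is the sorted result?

Merge sort trace:

Split: [8, 13, 1, 13] -> [8, 13] and [1, 13]
  Split: [8, 13] -> [8] and [13]
  Merge: [8] + [13] -> [8, 13]
  Split: [1, 13] -> [1] and [13]
  Merge: [1] + [13] -> [1, 13]
Merge: [8, 13] + [1, 13] -> [1, 8, 13, 13]

Final sorted array: [1, 8, 13, 13]

The merge sort proceeds by recursively splitting the array and merging sorted halves.
After all merges, the sorted array is [1, 8, 13, 13].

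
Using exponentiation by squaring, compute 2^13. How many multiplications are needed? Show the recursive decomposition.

Computing 2^13 by squaring (build up from 2^1; each line after the first costs one multiplication):

2^1 = 2
2^2 = (2^1)^2 = 2^2 = 4
2^3 = 2 * 2^2 = 2 * 4 = 8
2^6 = (2^3)^2 = 8^2 = 64
2^12 = (2^6)^2 = 64^2 = 4096
2^13 = 2 * 2^12 = 2 * 4096 = 8192

Result: 8192
Multiplications needed: 5 (5 lines after 2^1)

2^13 = 8192. Using exponentiation by squaring, this requires 5 multiplications. The key idea: if the exponent is even, square the half-power; if odd, multiply by the base once.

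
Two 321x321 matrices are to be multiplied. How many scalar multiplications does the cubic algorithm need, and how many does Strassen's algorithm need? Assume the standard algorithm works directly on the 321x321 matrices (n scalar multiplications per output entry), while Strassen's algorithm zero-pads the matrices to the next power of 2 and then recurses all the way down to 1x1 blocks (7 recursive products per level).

Matrix multiplication for 321x321 matrices:

Strassen's algorithm requires power-of-2 dimensions. Pad 321x321 to 512x512 (next power of 2).

Standard algorithm: 321^3 = 33076161 multiplications
Strassen's algorithm: 7^(log2(512)) = 7^9 = 40353607 multiplications
Difference: 33076161 - 40353607 = -7277446 (Strassen uses MORE here due to padding overhead — for small or just-over-power-of-2 n, padding can outweigh the per-level savings)

Standard: 33076161 multiplications (321^3). Strassen: 40353607 multiplications (7^9, after padding to 512x512). Strassen reduces 8 recursive multiplications to 7 at each level.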